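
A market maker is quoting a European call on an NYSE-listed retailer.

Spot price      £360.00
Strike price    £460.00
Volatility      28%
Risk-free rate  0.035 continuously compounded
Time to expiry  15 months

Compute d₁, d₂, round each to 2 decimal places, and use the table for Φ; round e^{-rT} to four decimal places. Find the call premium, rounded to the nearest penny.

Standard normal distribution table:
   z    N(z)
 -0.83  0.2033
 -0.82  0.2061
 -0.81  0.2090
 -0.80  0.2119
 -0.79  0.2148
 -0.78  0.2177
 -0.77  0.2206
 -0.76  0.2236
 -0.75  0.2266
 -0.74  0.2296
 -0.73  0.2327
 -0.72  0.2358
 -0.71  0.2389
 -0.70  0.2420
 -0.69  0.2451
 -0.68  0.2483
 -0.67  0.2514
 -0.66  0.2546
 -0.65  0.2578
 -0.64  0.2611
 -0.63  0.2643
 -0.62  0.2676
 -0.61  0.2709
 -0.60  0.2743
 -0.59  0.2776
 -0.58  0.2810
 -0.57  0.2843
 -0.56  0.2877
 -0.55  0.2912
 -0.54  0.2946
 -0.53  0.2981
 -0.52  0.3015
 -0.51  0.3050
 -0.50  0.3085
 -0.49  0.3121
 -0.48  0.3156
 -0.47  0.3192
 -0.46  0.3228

T = 1.25;  σ√T = 0.3130
ln(S/K) + (r + σ²/2)T = ln(360/460) + (0.035 + 0.28²/2)·1.25 = -0.2451 + 0.0928 = -0.1524
d₁ = -0.1524 / 0.3130 = -0.4867 ≈ -0.49
d₂ = d₁ − σ√T = -0.4867 − 0.3130 = -0.7998 ≈ -0.80
e^(−rT) = e^(−0.035·1.25) = 0.9572
N(d₁) = N(-0.49) = 0.3121;  N(d₂) = N(-0.80) = 0.2119
C = 360·0.3121 − 460·0.9572·0.2119 = 112.3560 − 93.3021 = 19.0539

£19.05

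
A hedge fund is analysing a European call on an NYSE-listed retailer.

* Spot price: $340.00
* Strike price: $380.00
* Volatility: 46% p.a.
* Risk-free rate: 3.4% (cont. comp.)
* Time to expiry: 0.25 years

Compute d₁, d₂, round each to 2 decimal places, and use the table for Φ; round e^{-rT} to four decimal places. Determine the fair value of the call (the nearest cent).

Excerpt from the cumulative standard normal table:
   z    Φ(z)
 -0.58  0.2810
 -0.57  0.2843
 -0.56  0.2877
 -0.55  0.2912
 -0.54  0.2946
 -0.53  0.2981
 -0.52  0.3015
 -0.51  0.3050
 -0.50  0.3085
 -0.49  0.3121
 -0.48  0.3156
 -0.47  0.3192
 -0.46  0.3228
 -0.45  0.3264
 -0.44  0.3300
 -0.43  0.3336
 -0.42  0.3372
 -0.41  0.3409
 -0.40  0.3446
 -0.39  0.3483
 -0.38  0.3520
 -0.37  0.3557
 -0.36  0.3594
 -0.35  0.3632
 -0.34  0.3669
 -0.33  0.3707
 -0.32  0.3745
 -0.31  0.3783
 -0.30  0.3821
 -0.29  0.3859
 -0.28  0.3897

$17.64

σ√T = 0.46·√0.25 = 0.2300
d₁ = [ln(340/380) + (0.034 + 0.46²/2)·0.25] / 0.2300 = [-0.1112 + 0.0350] / 0.2300 = -0.3316 ≈ -0.33
d₂ = d₁ − σ√T = -0.3316 − 0.2300 = -0.5616 ≈ -0.56
e^(−rT) = e^(−0.034·0.25) = 0.9915
N(d₁) = N(-0.33) = 0.3707;  N(d₂) = N(-0.56) = 0.2877
C = 340·0.3707 − 380·0.9915·0.2877 = 126.0380 − 108.3967 = 17.6413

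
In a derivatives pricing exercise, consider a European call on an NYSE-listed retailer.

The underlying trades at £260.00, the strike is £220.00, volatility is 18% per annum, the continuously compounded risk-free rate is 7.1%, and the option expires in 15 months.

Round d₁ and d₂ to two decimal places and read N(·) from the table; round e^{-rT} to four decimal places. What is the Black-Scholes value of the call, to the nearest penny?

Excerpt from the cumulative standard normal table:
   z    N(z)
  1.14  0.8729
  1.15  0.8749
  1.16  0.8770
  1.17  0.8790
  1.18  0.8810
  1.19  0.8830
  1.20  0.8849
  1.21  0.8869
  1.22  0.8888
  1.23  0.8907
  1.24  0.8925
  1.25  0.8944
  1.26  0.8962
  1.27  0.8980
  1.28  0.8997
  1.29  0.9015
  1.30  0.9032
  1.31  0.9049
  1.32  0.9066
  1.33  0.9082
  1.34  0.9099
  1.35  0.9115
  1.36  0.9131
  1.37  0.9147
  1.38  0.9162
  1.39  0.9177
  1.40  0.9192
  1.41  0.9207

σ√T = 0.18 × 1.1180 = 0.2012
d₁ = [ln(260/220) + (0.071 + ½·0.18²)·1.25] / (σ√T) = (0.1671 + 0.1090) / 0.2012 = 1.3717 which rounds to 1.37
d₂ = 1.3717 − 0.2012 = 1.1705 which rounds to 1.17
e^(−rT) = e^(−0.071·1.25) = 0.9151
N(d₁) = N(1.37) = 0.9147;  N(d₂) = N(1.17) = 0.8790
C = 260·0.9147 − 220·0.9151·0.8790 = 237.8220 − 176.9620 = 60.8600

£60.86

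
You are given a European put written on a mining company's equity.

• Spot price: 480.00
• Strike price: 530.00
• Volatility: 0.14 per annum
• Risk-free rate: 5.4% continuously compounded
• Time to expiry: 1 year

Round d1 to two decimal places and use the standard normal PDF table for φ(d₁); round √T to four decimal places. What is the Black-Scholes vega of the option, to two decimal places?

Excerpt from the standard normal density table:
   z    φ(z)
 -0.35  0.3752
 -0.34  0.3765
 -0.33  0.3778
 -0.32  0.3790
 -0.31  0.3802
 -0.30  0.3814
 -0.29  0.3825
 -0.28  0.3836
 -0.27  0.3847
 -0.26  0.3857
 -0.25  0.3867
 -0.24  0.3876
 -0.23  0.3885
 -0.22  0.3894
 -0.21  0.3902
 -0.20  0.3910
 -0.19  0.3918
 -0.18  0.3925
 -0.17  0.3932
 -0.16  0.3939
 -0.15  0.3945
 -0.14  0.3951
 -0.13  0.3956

185.62

σ√T = 0.14 × 1.0000 = 0.1400
d₁ = [ln(480/530) + (0.054 + ½·0.14²)·1] / (σ√T) = (-0.0991 + 0.0638) / 0.1400 = -0.2521 ⇒ -0.25
√T = √1 = 1.0000
φ(d₁) = φ(-0.25) = 0.3867
vega = S·φ(d₁)·√T = 480·0.3867·1.0000 = 185.6160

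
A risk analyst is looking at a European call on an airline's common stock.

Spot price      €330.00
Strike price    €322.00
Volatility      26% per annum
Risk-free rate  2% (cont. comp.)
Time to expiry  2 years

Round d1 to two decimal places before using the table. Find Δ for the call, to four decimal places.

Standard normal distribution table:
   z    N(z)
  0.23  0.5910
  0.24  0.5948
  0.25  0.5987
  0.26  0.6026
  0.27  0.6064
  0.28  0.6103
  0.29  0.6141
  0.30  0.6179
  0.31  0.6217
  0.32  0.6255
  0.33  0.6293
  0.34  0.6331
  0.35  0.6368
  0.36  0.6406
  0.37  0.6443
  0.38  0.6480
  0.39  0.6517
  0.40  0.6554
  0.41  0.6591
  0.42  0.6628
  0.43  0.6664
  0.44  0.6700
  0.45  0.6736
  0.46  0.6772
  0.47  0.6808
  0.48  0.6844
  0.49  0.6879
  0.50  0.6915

σ√T = 0.26·√2 = 0.3677
d₁ = [ln(330/322) + (0.02 + 0.26²/2)·2] / 0.3677 = [0.0245 + 0.1076] / 0.3677 = 0.3594 ⇒ 0.36
N(d₁) = N(0.36) = 0.6406
Δ_call = N(d₁) = 0.6406

0.6406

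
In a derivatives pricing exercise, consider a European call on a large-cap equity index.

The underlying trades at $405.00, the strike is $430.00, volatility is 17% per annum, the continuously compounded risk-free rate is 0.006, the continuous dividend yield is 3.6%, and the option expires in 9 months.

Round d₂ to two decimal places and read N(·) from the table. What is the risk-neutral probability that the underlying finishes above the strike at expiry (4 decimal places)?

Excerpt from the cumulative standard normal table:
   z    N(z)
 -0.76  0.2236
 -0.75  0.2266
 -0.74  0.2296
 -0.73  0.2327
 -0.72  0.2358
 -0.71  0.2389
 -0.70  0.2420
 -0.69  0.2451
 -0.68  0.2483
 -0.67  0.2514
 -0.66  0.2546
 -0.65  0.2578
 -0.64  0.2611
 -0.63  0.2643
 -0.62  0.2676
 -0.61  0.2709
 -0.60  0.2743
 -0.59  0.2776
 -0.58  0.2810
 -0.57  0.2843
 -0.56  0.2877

0.2643

σ√T = 0.17·√0.75 = 0.1472
d₁ = [ln(405/430) + (0.006 − 0.036 + 0.17²/2)·0.75] / 0.1472 = [-0.0599 − 0.0117] / 0.1472 = -0.4861 ⇒ -0.49
d₂ = d₁ − σ√T = -0.4861 − 0.1472 = -0.6333 ⇒ -0.63
Pr(exercise) under Q = N(d₂) = 0.2643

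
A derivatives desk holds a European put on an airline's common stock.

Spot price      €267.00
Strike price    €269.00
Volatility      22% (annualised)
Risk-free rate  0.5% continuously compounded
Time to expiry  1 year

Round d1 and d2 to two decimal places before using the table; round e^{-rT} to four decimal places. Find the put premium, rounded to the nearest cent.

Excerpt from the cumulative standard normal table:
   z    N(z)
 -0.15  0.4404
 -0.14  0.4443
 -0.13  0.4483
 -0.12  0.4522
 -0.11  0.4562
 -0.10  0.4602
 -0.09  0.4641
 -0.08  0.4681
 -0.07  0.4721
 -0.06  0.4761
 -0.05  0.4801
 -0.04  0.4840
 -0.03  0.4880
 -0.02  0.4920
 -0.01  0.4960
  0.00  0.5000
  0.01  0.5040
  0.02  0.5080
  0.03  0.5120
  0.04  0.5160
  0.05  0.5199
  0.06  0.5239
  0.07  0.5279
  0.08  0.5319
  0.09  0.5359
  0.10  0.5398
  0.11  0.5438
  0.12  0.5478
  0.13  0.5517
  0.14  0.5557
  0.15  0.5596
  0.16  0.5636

σ√T = 0.22·√1 = 0.2200
d₁ = [ln(267/269) + (0.005 + 0.22²/2)·1] / 0.2200 = [-0.0075 + 0.0292] / 0.2200 = 0.0988 ≈ 0.10
d₂ = d₁ − σ√T = 0.0988 − 0.2200 = -0.1212 ≈ -0.12
e^(−rT) = e^(−0.005·1) = 0.9950
P = 269·0.9950·N(0.12) − 267·N(-0.10) = 269·0.9950·0.5478 − 267·0.4602 = 146.6214 − 122.8734 = 23.7480

€23.75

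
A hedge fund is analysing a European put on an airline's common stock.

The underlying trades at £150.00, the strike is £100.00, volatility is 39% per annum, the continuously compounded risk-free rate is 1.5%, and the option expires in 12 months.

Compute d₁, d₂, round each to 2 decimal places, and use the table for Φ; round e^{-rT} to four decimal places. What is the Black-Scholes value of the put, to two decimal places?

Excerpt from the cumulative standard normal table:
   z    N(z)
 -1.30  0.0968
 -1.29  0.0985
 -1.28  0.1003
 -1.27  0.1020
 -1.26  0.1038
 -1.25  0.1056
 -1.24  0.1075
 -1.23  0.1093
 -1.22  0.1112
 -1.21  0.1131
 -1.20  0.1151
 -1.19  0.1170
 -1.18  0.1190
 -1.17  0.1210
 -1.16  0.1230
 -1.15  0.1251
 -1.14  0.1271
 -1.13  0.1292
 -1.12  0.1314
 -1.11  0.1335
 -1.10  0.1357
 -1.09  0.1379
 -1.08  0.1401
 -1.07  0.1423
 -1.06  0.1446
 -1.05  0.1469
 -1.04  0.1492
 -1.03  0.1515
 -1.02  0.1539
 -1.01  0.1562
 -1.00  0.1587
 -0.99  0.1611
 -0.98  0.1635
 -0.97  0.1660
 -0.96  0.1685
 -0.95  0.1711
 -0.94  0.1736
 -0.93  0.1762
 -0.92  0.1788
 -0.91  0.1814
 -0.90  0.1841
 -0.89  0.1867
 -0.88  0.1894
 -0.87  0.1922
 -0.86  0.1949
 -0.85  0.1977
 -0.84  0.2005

£3.36

σ√T = 0.39 × 1.0000 = 0.3900
ln(S/K) + (r + σ²/2)T = ln(150/100) + (0.015 + 0.39²/2)·1 = 0.4055 + 0.0911 = 0.4965
d₁ = 0.4965 / 0.3900 = 1.2731 → 1.27
d₂ = d₁ − σ√T = 1.2731 − 0.3900 = 0.8831 → 0.88
e^(−rT) = e^(−0.015·1) = 0.9851
N(−d₂) = N(-0.88) = 0.1894;  N(−d₁) = N(-1.27) = 0.1020
P = 100·0.9851·0.1894 − 150·0.1020 = 18.6578 − 15.3000 = 3.3578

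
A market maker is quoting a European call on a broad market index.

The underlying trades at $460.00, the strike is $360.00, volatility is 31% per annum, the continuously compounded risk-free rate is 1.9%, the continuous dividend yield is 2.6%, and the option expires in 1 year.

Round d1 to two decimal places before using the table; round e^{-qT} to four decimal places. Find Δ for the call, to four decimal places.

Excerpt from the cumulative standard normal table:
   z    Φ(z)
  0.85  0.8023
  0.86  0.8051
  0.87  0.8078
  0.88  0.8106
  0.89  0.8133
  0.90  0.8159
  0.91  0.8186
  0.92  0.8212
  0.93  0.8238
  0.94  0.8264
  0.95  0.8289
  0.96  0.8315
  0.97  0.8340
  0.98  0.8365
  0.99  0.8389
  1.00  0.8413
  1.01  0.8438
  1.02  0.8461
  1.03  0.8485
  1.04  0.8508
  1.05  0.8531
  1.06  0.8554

T = 1;  σ√T = 0.3100
ln(S/K) + (r − q + σ²/2)T = ln(460/360) + (0.019 − 0.026 + 0.31²/2)·1 = 0.2451 + 0.0411 = 0.2862
d₁ = 0.2862 / 0.3100 = 0.9231 → 0.92
N(d₁) = N(0.92) = 0.8212
Δ_call = e^(−qT)·N(d₁) = 0.9743·0.8212 = 0.8001

0.8001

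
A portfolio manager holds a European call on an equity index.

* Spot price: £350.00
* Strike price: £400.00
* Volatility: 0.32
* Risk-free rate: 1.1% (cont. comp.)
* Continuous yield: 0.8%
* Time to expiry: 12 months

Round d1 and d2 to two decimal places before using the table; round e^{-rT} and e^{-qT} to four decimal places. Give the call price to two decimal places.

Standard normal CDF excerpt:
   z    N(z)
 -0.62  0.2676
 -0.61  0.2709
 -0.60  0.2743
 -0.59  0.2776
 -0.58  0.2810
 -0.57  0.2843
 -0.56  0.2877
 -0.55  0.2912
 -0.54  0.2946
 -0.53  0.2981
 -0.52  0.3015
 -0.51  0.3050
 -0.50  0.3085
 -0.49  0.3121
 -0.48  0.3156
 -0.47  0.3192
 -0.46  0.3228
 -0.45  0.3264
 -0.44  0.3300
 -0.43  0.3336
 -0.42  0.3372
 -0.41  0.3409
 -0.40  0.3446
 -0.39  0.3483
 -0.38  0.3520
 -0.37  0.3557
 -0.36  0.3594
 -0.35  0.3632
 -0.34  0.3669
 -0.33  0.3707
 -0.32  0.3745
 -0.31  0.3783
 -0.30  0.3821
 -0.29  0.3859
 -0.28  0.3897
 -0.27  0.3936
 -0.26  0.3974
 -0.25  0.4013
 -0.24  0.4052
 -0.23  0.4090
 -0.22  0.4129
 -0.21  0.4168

£26.85

σ√T = 0.32 × 1.0000 = 0.3200
d₁ = [ln(350/400) + (0.011 − 0.008 + 0.32²/2)·1] / 0.3200 = [-0.1335 + 0.0542] / 0.3200 = -0.2479 ⇒ -0.25
d₂ = d₁ − σ√T = -0.2479 − 0.3200 = -0.5679 ⇒ -0.57
exp(−qT) = exp(−0.008·1) = 0.9920;  exp(−rT) = exp(−0.011·1) = 0.9891
N(d₁) = N(-0.25) = 0.4013;  N(d₂) = N(-0.57) = 0.2843
C = 350·0.9920·0.4013 − 400·0.9891·0.2843 = 139.3314 − 112.4805 = 26.8509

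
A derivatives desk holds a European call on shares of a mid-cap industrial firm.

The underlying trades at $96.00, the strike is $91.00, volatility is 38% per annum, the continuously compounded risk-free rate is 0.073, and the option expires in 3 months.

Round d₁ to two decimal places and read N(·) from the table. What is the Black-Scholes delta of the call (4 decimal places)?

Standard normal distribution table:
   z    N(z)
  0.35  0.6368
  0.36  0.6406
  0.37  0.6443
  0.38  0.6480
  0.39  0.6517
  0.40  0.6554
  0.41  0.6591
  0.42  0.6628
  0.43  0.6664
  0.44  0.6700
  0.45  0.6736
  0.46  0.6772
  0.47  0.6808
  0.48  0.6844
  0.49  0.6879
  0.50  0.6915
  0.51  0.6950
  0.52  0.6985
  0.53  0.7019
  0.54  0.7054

0.6808

T = 0.25;  σ√T = 0.1900
d₁ = [ln(96/91) + (0.073 + 0.38²/2)·0.25] / 0.1900 = [0.0535 + 0.0363] / 0.1900 = 0.4726 ⇒ 0.47
N(d₁) = N(0.47) = 0.6808
Δ_call = N(d₁) = 0.6808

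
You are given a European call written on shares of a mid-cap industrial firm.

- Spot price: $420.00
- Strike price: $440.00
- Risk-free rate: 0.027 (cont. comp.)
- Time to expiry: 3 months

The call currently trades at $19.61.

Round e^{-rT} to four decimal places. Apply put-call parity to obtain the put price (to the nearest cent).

$36.66

exp(−rT) = exp(−0.027·0.25) = 0.9933
Put-call parity: C − P = S − K·e^(−rT) = 420 − 440·0.9933 = 420 − 437.0520 = -17.0520
P = C − (C − P) = 19.61 − (-17.0520) = 36.6620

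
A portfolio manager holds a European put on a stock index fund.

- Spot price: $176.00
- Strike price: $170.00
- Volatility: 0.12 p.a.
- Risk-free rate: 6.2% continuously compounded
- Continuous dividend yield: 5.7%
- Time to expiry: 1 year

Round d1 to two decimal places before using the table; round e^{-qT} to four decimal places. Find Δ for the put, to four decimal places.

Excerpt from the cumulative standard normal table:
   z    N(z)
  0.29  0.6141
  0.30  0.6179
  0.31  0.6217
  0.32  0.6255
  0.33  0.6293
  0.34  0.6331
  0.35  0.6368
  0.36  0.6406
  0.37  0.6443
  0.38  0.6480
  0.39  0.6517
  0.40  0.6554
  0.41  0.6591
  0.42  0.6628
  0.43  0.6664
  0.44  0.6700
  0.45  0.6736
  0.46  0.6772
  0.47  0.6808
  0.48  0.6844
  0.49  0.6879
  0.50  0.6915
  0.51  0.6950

-0.3290

σ√T = 0.12·√1 = 0.1200
ln(S/K) + (r − q + σ²/2)T = ln(176/170) + (0.062 − 0.057 + 0.12²/2)·1 = 0.0347 + 0.0122 = 0.0469
d₁ = 0.0469 / 0.1200 = 0.3907 ≈ 0.39
N(d₁) = N(0.39) = 0.6517
Δ_put = exp(−qT)·(N(d₁) − 1) = 0.9446·(0.6517 − 1) = -0.3290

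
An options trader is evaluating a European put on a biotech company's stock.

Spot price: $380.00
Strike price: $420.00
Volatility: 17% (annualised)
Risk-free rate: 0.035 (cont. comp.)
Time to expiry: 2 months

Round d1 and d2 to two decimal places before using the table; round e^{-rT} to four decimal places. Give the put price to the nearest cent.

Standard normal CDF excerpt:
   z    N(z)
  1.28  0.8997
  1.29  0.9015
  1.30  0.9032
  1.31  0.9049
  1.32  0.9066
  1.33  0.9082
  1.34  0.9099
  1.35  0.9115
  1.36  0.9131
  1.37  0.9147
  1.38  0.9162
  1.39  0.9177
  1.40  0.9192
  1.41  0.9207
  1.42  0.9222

$38.69

σ√T = 0.17 × 0.4082 = 0.0694
ln(S/K) + (r + σ²/2)T = ln(380/420) + (0.035 + 0.17²/2)·0.1667 = -0.1001 + 0.0082 = -0.0918
d₁ = -0.0918 / 0.0694 = -1.3233 → -1.32
d₂ = d₁ − σ√T = -1.3233 − 0.0694 = -1.3927 → -1.39
e^(−rT) = e^(−0.035·0.1667) = 0.9942
N(−d₂) = N(1.39) = 0.9177;  N(−d₁) = N(1.32) = 0.9066
P = 420·0.9942·0.9177 − 380·0.9066 = 383.1985 − 344.5080 = 38.6905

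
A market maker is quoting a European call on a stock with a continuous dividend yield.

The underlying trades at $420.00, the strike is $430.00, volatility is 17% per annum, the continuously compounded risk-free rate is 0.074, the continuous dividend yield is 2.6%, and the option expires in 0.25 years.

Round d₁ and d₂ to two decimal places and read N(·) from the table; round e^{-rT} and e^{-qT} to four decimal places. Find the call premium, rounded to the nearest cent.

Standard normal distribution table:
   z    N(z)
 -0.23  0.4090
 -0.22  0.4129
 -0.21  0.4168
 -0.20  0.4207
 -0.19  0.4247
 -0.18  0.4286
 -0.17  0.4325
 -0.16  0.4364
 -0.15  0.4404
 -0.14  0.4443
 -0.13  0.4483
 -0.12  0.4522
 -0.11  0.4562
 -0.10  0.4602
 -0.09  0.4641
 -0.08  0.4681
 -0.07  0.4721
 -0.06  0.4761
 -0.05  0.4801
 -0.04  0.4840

$12.73

σ√T = 0.17·√0.25 = 0.0850
d₁ = [ln(420/430) + (0.074 − 0.026 + ½·0.17²)·0.25] / (σ√T) = (-0.0235 + 0.0156) / 0.0850 = -0.0932 → -0.09
d₂ = -0.0932 − 0.0850 = -0.1782 → -0.18
e^(−qT) = e^(−0.026·0.25) = 0.9935;  e^(−rT) = e^(−0.074·0.25) = 0.9817
N(d₁) = N(-0.09) = 0.4641;  N(d₂) = N(-0.18) = 0.4286
C = 420·0.9935·0.4641 − 430·0.9817·0.4286 = 193.6550 − 180.9253 = 12.7297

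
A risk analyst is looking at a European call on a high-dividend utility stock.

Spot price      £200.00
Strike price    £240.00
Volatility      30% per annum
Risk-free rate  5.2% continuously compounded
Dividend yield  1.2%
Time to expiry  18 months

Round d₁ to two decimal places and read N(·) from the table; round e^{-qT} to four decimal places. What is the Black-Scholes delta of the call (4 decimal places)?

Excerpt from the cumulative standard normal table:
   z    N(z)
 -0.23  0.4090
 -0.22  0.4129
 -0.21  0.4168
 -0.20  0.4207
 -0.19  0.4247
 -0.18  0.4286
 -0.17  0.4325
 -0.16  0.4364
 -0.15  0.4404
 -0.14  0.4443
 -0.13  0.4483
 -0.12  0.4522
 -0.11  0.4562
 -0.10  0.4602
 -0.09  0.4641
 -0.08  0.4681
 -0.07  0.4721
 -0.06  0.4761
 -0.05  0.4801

T = 1.5;  σ√T = 0.3674
d₁ = [ln(200/240) + (0.052 − 0.012 + 0.3²/2)·1.5] / 0.3674 = [-0.1823 + 0.1275] / 0.3674 = -0.1492 which rounds to -0.15
N(d₁) = N(-0.15) = 0.4404
Δ_call = exp(−qT)·N(d₁) = 0.9822·0.4404 = 0.4326

0.4326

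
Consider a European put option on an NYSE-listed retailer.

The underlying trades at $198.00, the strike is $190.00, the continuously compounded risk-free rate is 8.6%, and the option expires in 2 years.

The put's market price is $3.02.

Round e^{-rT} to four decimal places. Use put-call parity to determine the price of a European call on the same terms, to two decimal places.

e^(−rT) = e^(−0.086·2) = 0.8420
Put-call parity: C − P = S − K·e^(−rT) = 198 − 190·0.8420 = 198 − 159.9800 = 38.0200
C = P + (C − P) = 3.02 + (38.0200) = 41.0400

$41.04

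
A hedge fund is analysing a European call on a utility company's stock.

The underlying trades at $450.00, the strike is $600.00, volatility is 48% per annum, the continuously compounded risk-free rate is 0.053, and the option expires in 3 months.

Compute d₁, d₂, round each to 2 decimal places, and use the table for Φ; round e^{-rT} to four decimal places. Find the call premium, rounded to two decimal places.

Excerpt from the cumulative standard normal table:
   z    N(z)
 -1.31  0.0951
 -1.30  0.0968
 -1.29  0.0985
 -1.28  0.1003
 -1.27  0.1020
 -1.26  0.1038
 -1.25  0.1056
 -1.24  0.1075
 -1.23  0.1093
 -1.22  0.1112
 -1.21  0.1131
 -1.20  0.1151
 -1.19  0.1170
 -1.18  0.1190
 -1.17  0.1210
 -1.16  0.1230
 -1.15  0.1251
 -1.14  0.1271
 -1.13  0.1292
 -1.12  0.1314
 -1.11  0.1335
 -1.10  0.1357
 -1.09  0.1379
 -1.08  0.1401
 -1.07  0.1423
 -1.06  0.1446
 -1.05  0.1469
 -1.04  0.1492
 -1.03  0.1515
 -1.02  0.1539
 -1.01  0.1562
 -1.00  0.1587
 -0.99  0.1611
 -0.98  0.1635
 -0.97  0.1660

$7.80

σ√T = 0.48·√0.25 = 0.2400
d₁ = [ln(450/600) + (0.053 + 0.48²/2)·0.25] / 0.2400 = [-0.2877 + 0.0420] / 0.2400 = -1.0235 → -1.02
d₂ = d₁ − σ√T = -1.0235 − 0.2400 = -1.2635 → -1.26
exp(−rT) = exp(−0.053·0.25) = 0.9868
N(d₁) = N(-1.02) = 0.1539;  N(d₂) = N(-1.26) = 0.1038
C = 450·0.1539 − 600·0.9868·0.1038 = 69.2550 − 61.4579 = 7.7971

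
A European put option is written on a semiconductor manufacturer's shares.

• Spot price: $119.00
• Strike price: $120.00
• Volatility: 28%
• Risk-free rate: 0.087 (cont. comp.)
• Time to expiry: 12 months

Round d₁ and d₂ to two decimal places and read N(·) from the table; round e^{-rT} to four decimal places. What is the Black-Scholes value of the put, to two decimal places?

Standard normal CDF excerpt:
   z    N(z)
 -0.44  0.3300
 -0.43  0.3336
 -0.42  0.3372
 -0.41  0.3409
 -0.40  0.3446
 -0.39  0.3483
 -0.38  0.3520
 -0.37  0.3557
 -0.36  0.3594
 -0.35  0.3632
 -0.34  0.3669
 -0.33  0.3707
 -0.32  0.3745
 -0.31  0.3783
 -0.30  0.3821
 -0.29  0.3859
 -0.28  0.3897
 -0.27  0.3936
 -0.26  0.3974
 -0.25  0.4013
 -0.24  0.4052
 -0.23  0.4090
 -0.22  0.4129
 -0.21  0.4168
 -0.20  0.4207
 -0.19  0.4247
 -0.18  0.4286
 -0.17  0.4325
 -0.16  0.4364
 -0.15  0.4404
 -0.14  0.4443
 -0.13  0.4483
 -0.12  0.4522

σ√T = 0.28·√1 = 0.2800
d₁ = [ln(119/120) + (0.087 + ½·0.28²)·1] / (σ√T) = (-0.0084 + 0.1262) / 0.2800 = 0.4208 → 0.42
d₂ = 0.4208 − 0.2800 = 0.1408 → 0.14
e^(−rT) = e^(−0.087·1) = 0.9167
N(−d₂) = N(-0.14) = 0.4443;  N(−d₁) = N(-0.42) = 0.3372
P = 120·0.9167·0.4443 − 119·0.3372 = 48.8748 − 40.1268 = 8.7480

$8.75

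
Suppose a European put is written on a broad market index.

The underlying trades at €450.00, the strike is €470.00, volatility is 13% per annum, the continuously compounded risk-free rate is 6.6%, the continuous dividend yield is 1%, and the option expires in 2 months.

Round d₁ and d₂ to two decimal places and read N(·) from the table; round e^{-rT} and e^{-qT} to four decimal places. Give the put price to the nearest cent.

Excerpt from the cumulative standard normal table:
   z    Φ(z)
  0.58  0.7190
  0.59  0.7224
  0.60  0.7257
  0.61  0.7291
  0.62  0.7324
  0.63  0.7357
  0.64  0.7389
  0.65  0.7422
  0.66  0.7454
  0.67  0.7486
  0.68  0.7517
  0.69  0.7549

€18.99

σ√T = 0.13 × 0.4082 = 0.0531
d₁ = [ln(450/470) + (0.066 − 0.01 + ½·0.13²)·0.1667] / (σ√T) = (-0.0435 + 0.0107) / 0.0531 = -0.6170 ≈ -0.62
d₂ = -0.6170 − 0.0531 = -0.6700 ≈ -0.67
e^(−qT) = e^(−0.01·0.1667) = 0.9983;  e^(−rT) = e^(−0.066·0.1667) = 0.9891
P = 470·0.9891·N(0.67) − 450·0.9983·N(0.62) = 470·0.9891·0.7486 − 450·0.9983·0.7324 = 348.0069 − 329.0197 = 18.9872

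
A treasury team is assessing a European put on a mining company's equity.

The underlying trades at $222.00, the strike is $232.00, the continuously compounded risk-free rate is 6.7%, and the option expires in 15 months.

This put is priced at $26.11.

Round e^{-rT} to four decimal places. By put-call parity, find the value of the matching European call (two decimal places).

$34.74

e^(−rT) = e^(−0.067·1.25) = 0.9197
Put-call parity: C − P = S − K·e^(−rT) = 222 − 232·0.9197 = 222 − 213.3704 = 8.6296
C = P + (C − P) = 26.11 + (8.6296) = 34.7396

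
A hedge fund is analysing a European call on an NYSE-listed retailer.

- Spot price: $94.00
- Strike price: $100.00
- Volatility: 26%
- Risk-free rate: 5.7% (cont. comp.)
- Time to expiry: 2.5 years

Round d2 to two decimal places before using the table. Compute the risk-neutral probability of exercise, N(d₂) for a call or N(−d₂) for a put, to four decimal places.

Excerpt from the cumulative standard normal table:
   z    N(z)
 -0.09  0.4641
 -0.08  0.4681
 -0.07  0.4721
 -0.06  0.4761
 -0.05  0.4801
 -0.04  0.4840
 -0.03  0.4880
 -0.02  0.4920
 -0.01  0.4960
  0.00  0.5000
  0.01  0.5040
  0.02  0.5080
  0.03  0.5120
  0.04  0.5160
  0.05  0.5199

0.4960

σ√T = 0.26 × 1.5811 = 0.4111
d₁ = [ln(94/100) + (0.057 + ½·0.26²)·2.5] / (σ√T) = (-0.0619 + 0.2270) / 0.4111 = 0.4017 which rounds to 0.40
d₂ = 0.4017 − 0.4111 = -0.0094 which rounds to -0.01
Risk-neutral Pr[S_T > K] = N(d₂) = N(-0.01) = 0.4960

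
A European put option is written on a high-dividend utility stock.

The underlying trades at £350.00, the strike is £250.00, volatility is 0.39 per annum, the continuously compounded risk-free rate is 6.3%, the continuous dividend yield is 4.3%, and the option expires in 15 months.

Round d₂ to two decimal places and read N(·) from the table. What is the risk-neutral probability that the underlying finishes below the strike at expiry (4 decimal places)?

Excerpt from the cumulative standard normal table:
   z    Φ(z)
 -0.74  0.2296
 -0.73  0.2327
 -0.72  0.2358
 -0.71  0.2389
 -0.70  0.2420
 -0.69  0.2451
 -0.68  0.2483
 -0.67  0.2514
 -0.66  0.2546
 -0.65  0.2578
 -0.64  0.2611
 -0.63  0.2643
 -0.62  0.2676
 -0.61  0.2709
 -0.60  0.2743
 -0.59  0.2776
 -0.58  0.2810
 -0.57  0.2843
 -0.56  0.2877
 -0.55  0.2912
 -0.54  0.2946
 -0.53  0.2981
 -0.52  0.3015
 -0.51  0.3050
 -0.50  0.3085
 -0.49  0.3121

σ√T = 0.39 × 1.1180 = 0.4360
d₁ = [ln(350/250) + (0.063 − 0.043 + 0.39²/2)·1.25] / 0.4360 = [0.3365 + 0.1201] / 0.4360 = 1.0470 ≈ 1.05
d₂ = d₁ − σ√T = 1.0470 − 0.4360 = 0.6110 ≈ 0.61
Risk-neutral Pr[S_T < K] = N(−d₂) = N(-0.61) = 0.2709

0.2709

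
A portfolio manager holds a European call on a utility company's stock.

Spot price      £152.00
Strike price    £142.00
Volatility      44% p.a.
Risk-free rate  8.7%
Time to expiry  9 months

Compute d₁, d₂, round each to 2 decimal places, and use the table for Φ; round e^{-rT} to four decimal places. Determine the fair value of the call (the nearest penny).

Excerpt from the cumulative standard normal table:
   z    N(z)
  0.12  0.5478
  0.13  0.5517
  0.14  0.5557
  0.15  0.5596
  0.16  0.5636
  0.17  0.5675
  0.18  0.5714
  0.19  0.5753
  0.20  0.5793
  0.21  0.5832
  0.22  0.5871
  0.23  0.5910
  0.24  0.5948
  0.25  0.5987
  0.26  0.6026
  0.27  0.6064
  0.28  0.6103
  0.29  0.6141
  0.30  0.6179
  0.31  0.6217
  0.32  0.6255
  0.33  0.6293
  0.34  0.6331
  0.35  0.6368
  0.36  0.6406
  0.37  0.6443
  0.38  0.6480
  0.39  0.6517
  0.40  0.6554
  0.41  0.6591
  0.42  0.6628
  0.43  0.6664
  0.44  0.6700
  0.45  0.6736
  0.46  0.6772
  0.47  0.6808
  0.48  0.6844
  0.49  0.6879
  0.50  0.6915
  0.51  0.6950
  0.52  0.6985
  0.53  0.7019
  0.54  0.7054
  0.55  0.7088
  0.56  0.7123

T = 0.75;  σ√T = 0.3811
d₁ = [ln(152/142) + (0.087 + 0.44²/2)·0.75] / 0.3811 = [0.0681 + 0.1379] / 0.3811 = 0.5404 ≈ 0.54
d₂ = d₁ − σ√T = 0.5404 − 0.3811 = 0.1593 ≈ 0.16
e^(−rT) = e^(−0.087·0.75) = 0.9368
N(d₁) = N(0.54) = 0.7054;  N(d₂) = N(0.16) = 0.5636
C = 152·0.7054 − 142·0.9368·0.5636 = 107.2208 − 74.9732 = 32.2476

£32.25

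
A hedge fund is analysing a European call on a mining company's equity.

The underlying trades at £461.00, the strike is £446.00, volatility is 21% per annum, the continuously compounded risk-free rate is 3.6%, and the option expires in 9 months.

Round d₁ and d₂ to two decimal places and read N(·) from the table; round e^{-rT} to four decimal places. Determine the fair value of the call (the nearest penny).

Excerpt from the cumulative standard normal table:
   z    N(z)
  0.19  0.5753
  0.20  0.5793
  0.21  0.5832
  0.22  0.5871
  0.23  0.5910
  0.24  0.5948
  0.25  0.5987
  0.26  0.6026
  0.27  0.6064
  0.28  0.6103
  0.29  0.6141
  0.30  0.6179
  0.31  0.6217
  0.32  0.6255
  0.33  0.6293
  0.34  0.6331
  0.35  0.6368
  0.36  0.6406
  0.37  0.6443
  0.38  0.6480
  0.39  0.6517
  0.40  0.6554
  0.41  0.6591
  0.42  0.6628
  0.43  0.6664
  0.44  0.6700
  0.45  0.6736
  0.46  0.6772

T = 0.75;  σ√T = 0.1819
d₁ = [ln(461/446) + (0.036 + 0.21²/2)·0.75] / 0.1819 = [0.0331 + 0.0435] / 0.1819 = 0.4213 → 0.42
d₂ = d₁ − σ√T = 0.4213 − 0.1819 = 0.2394 → 0.24
exp(−rT) = exp(−0.036·0.75) = 0.9734
N(d₁) = N(0.42) = 0.6628;  N(d₂) = N(0.24) = 0.5948
C = 461·0.6628 − 446·0.9734·0.5948 = 305.5508 − 258.2243 = 47.3265

£47.33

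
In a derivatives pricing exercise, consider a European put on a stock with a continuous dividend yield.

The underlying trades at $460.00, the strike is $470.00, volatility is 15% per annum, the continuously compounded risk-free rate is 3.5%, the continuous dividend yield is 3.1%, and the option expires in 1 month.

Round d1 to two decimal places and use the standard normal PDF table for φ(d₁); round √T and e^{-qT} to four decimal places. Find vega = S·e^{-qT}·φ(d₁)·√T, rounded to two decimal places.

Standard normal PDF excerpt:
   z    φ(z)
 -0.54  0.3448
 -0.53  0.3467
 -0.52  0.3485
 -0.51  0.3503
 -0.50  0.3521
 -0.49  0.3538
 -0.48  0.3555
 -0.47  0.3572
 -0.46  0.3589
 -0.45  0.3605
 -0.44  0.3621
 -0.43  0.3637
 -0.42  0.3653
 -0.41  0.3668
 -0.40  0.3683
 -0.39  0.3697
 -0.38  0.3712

T = 0.08333;  σ√T = 0.0433
d₁ = [ln(460/470) + (0.035 − 0.031 + 0.15²/2)·0.08333] / 0.0433 = [-0.0215 + 0.0013] / 0.0433 = -0.4673 which rounds to -0.47
√T = √0.08333 = 0.2887
φ(d₁) = φ(-0.47) = 0.3572
exp(−qT) = exp(−0.031·0.08333) = 0.9974
vega = S·exp(−qT)·φ(d₁)·√T = 460·0.9974·0.3572·0.2887 = 47.3135
(The call has the same vega.)

47.31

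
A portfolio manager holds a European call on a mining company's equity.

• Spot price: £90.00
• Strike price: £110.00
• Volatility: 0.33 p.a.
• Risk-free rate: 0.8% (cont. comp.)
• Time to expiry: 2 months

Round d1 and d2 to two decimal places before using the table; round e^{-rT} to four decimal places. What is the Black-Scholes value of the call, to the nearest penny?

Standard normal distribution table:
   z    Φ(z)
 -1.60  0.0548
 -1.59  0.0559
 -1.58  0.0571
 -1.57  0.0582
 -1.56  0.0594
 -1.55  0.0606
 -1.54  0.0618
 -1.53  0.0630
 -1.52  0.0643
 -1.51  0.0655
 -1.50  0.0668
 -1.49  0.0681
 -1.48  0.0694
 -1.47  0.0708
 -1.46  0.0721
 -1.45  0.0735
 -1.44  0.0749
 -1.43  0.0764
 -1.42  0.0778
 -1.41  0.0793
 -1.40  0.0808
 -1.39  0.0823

σ√T = 0.33 × 0.4082 = 0.1347
ln(S/K) + (r + σ²/2)T = ln(90/110) + (0.008 + 0.33²/2)·0.1667 = -0.2007 + 0.0104 = -0.1903
d₁ = -0.1903 / 0.1347 = -1.4123 which rounds to -1.41
d₂ = d₁ − σ√T = -1.4123 − 0.1347 = -1.5470 which rounds to -1.55
e^(−rT) = e^(−0.008·0.1667) = 0.9987
N(d₁) = N(-1.41) = 0.0793;  N(d₂) = N(-1.55) = 0.0606
C = 90·0.0793 − 110·0.9987·0.0606 = 7.1370 − 6.6573 = 0.4797

£0.48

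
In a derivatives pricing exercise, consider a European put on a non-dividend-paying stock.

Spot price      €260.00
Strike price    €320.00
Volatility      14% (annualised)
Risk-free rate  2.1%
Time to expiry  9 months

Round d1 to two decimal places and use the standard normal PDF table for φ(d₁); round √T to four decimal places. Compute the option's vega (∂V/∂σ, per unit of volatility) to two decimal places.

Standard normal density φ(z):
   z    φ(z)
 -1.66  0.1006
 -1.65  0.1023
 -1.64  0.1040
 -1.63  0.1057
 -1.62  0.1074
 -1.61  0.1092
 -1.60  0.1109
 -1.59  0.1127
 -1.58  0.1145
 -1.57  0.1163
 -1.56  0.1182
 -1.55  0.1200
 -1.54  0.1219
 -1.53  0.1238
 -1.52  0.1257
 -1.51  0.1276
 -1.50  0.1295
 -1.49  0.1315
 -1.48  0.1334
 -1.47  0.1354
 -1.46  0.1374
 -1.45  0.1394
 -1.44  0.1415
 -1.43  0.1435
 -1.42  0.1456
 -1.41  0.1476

28.30

σ√T = 0.14 × 0.8660 = 0.1212
d₁ = [ln(260/320) + (0.021 + ½·0.14²)·0.75] / (σ√T) = (-0.2076 + 0.0231) / 0.1212 = -1.5221 → -1.52
√T = √0.75 = 0.8660
φ(d₁) = φ(-1.52) = 0.1257
vega = S·φ(d₁)·√T = 260·0.1257·0.8660 = 28.3026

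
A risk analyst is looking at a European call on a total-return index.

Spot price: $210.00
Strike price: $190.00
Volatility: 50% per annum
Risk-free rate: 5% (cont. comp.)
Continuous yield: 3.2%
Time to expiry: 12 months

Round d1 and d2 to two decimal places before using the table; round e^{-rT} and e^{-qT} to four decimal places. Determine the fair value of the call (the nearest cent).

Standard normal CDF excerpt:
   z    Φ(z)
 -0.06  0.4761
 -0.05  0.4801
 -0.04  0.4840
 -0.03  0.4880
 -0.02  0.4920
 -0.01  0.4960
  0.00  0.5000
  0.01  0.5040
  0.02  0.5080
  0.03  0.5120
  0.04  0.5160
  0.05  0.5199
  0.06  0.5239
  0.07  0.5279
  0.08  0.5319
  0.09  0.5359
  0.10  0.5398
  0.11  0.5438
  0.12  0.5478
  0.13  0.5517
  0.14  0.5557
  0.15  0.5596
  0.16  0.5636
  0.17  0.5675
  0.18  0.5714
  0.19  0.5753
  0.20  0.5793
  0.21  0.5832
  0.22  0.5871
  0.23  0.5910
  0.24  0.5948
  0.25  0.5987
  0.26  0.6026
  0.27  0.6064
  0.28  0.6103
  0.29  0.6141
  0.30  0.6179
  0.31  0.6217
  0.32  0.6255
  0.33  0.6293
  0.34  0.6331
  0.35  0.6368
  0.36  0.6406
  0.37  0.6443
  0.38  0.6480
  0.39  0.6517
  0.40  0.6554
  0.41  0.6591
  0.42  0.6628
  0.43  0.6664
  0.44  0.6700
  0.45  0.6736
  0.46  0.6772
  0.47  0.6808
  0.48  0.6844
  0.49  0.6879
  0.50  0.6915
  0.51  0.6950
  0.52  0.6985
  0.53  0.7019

σ√T = 0.5 × 1.0000 = 0.5000
ln(S/K) + (r − q + σ²/2)T = ln(210/190) + (0.05 − 0.032 + 0.5²/2)·1 = 0.1001 + 0.1430 = 0.2431
d₁ = 0.2431 / 0.5000 = 0.4862 ⇒ 0.49
d₂ = d₁ − σ√T = 0.4862 − 0.5000 = -0.0138 ⇒ -0.01
exp(−qT) = exp(−0.032·1) = 0.9685;  exp(−rT) = exp(−0.05·1) = 0.9512
N(d₁) = N(0.49) = 0.6879;  N(d₂) = N(-0.01) = 0.4960
C = 210·0.9685·0.6879 − 190·0.9512·0.4960 = 139.9085 − 89.6411 = 50.2675

$50.27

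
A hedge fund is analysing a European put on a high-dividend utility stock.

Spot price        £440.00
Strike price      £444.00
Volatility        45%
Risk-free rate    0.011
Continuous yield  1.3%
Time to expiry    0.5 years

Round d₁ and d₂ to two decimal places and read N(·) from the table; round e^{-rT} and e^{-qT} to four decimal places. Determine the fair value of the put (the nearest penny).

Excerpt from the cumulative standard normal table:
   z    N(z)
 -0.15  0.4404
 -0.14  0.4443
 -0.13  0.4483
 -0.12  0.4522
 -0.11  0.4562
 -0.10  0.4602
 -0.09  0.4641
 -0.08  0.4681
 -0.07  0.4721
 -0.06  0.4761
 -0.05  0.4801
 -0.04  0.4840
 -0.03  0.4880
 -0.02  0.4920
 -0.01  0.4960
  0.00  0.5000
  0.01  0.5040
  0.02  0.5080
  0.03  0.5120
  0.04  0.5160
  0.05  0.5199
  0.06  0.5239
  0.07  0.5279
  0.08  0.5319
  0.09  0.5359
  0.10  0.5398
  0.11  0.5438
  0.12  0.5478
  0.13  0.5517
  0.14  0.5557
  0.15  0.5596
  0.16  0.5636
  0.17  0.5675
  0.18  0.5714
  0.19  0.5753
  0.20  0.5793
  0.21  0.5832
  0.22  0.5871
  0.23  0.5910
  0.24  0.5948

σ√T = 0.45·√0.5 = 0.3182
ln(S/K) + (r − q + σ²/2)T = ln(440/444) + (0.011 − 0.013 + 0.45²/2)·0.5 = -0.0090 + 0.0496 = 0.0406
d₁ = 0.0406 / 0.3182 = 0.1275 → 0.13
d₂ = d₁ − σ√T = 0.1275 − 0.3182 = -0.1907 → -0.19
exp(−qT) = exp(−0.013·0.5) = 0.9935;  exp(−rT) = exp(−0.011·0.5) = 0.9945
P = 444·0.9945·N(0.19) − 440·0.9935·N(-0.13) = 444·0.9945·0.5753 − 440·0.9935·0.4483 = 254.0283 − 195.9699 = 58.0585

£58.06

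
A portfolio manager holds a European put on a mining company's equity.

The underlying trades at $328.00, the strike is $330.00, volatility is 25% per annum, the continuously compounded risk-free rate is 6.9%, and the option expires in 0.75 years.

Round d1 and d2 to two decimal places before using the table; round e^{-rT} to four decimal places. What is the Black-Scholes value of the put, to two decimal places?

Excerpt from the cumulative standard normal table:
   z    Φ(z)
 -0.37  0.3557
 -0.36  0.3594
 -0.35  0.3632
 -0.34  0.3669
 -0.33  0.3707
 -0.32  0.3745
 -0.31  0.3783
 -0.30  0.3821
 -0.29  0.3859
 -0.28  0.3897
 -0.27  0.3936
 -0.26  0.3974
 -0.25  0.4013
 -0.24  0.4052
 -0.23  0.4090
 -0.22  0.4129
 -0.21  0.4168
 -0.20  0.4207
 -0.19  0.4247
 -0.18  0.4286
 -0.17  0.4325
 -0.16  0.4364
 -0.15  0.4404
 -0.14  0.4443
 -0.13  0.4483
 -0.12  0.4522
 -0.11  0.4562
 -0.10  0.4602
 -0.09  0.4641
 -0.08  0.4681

σ√T = 0.25 × 0.8660 = 0.2165
d₁ = [ln(328/330) + (0.069 + 0.25²/2)·0.75] / 0.2165 = [-0.0061 + 0.0752] / 0.2165 = 0.3192 ≈ 0.32
d₂ = d₁ − σ√T = 0.3192 − 0.2165 = 0.1027 ≈ 0.10
exp(−rT) = exp(−0.069·0.75) = 0.9496
P = 330·0.9496·N(-0.10) − 328·N(-0.32) = 330·0.9496·0.4602 − 328·0.3745 = 144.2120 − 122.8360 = 21.3760

$21.38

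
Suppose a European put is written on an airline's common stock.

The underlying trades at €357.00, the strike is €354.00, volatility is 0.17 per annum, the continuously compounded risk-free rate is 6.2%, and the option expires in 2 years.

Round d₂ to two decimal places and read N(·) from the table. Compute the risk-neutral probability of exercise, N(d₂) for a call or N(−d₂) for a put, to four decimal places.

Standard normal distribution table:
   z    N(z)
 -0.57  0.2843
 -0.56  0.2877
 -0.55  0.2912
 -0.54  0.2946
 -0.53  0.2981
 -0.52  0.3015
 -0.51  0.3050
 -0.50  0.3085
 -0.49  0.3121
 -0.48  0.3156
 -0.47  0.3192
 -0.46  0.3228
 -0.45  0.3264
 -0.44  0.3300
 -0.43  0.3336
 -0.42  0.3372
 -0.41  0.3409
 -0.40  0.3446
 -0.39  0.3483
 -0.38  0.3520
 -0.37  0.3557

0.3336

T = 2;  σ√T = 0.2404
d₁ = [ln(357/354) + (0.062 + 0.17²/2)·2] / 0.2404 = [0.0084 + 0.1529] / 0.2404 = 0.6711 ⇒ 0.67
d₂ = d₁ − σ√T = 0.6711 − 0.2404 = 0.4307 ⇒ 0.43
Pr(exercise) under Q = N(−d₂) = N(-0.43) = 0.3336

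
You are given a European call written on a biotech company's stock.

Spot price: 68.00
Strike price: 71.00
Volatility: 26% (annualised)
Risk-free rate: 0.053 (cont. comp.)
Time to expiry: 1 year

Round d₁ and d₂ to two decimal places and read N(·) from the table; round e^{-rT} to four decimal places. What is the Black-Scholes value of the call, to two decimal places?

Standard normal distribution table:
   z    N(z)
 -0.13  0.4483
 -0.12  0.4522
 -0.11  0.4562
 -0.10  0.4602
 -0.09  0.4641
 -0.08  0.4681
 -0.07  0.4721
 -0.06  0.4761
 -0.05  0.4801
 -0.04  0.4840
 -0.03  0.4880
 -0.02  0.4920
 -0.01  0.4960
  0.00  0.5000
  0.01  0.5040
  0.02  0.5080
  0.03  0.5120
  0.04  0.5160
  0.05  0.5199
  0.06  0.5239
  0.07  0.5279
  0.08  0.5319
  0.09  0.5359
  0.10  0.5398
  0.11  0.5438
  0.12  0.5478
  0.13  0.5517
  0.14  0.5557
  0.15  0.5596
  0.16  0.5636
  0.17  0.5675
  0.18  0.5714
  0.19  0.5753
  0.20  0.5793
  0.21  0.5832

7.34

σ√T = 0.26·√1 = 0.2600
d₁ = [ln(68/71) + (0.053 + ½·0.26²)·1] / (σ√T) = (-0.0432 + 0.0868) / 0.2600 = 0.1678 which rounds to 0.17
d₂ = 0.1678 − 0.2600 = -0.0922 which rounds to -0.09
exp(−rT) = exp(−0.053·1) = 0.9484
C = 68·N(0.17) − 71·0.9484·N(-0.09) = 68·0.5675 − 71·0.9484·0.4641 = 38.5900 − 31.2508 = 7.3392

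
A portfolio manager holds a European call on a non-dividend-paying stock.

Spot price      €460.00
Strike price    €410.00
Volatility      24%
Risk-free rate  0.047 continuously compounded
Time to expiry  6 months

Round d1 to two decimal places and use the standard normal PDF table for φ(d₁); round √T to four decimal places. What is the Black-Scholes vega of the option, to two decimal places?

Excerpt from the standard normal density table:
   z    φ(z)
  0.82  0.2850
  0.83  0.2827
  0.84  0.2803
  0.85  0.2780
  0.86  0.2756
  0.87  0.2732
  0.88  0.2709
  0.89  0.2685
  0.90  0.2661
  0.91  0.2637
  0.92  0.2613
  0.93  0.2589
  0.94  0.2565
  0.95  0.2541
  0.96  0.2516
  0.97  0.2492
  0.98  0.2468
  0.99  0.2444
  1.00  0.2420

σ√T = 0.24 × 0.7071 = 0.1697
d₁ = [ln(460/410) + (0.047 + 0.24²/2)·0.5] / 0.1697 = [0.1151 + 0.0379] / 0.1697 = 0.9014 → 0.90
√T = √0.5 = 0.7071
φ(d₁) = φ(0.90) = 0.2661
vega = S·φ(d₁)·√T = 460·0.2661·0.7071 = 86.5533

86.55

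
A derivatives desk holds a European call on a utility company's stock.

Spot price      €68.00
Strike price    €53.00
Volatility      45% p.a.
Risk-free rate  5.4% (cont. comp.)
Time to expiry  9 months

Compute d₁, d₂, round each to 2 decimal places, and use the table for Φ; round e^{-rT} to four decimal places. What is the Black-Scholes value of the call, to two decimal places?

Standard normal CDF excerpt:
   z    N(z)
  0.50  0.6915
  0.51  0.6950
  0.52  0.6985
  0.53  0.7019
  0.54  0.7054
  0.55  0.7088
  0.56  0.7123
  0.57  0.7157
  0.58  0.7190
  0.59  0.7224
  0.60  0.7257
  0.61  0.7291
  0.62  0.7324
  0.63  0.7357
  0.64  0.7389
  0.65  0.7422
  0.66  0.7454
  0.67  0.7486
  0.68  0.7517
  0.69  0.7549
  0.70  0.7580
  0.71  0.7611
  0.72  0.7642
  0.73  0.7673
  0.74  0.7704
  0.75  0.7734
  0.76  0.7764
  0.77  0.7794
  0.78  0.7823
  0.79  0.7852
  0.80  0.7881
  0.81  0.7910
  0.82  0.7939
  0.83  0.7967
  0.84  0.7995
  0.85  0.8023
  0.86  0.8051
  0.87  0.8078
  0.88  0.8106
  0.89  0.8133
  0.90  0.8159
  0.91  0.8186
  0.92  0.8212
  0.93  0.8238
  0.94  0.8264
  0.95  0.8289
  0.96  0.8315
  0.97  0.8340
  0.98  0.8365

€20.12

σ√T = 0.45·√0.75 = 0.3897
d₁ = [ln(68/53) + (0.054 + ½·0.45²)·0.75] / (σ√T) = (0.2492 + 0.1164) / 0.3897 = 0.9383 ≈ 0.94
d₂ = 0.9383 − 0.3897 = 0.5486 ≈ 0.55
exp(−rT) = exp(−0.054·0.75) = 0.9603
C = 68·N(0.94) − 53·0.9603·N(0.55) = 68·0.8264 − 53·0.9603·0.7088 = 56.1952 − 36.0750 = 20.1202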